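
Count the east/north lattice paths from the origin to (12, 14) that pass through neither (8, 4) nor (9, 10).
Number of paths = 6050250

Inclusion–exclusion. Total paths: C(26, 12) = 9657700. Through P₁: C(12, 8)·C(14, 4) = 495495. Through P₂: C(19, 9)·C(7, 3) = 3233230. Since P₁ is strictly southwest of P₂, a monotone path through both must visit P₁ then P₂; paths through both = C(12, 8)·C(7, 1)·C(7, 3) = 121275. Avoid both = 9657700 − 495495 − 3233230 + 121275 = 6050250.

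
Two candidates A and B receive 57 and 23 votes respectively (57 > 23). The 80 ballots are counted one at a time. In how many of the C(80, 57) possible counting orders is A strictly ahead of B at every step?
Strict-lead orderings = 29032111978691562520

Total orderings of the 80 votes with 57 for A: C(80, 57) = 68310851714568382400. By the Bertrand ballot formula (Cycle Lemma / reflection principle), the number of orderings in which A is strictly ahead of B throughout is (p − q)/(p + q) · C(p + q, p) = (57 − 23)/(57 + 23) · 68310851714568382400 = 29032111978691562520.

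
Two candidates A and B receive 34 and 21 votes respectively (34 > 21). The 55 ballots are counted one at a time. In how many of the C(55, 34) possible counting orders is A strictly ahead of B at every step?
Strict-lead orderings = 198954083924505

Total orderings of the 55 votes with 34 for A: C(55, 34) = 841728816603675. By the Bertrand ballot formula (Cycle Lemma / reflection principle), the number of orderings in which A is strictly ahead of B throughout is (p − q)/(p + q) · C(p + q, p) = (34 − 21)/(34 + 21) · 841728816603675 = 198954083924505.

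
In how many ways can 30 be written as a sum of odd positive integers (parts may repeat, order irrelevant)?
p_odd(30) = 296

Enumerate partitions using only odd parts via the recurrence o(n, m) = o(n, m−2) + o(n−m, m) over odd m, starting from the largest odd part ≤ n. This gives p_odd(30) = 296. (Euler's theorem: equals the count of distinct-part partitions.)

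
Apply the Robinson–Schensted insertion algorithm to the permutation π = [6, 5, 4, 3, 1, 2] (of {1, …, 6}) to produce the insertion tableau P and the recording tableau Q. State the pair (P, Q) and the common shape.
P = [1, 2] / [3] / [4] / [5] / [6];  Q = [1, 6] / [2] / [3] / [4] / [5];  common shape = (2, 1, 1, 1, 1)

Row-insert the values π_1, π_2, … into P one at a time, bumping the leftmost entry strictly greater than the inserted value down to the next row. The recording tableau Q records, in position (i, j), the step at which that cell was added to P.
  Insert 6 (step 1): P = [6];  Q = [1]
  Insert 5 (step 2): P = [5] / [6];  Q = [1] / [2]
  Insert 4 (step 3): P = [4] / [5] / [6];  Q = [1] / [2] / [3]
  Insert 3 (step 4): P = [3] / [4] / [5] / [6];  Q = [1] / [2] / [3] / [4]
  Insert 1 (step 5): P = [1] / [3] / [4] / [5] / [6];  Q = [1] / [2] / [3] / [4] / [5]
  Insert 2 (step 6): P = [1, 2] / [3] / [4] / [5] / [6];  Q = [1, 6] / [2] / [3] / [4] / [5]
Final shape: (2, 1, 1, 1, 1).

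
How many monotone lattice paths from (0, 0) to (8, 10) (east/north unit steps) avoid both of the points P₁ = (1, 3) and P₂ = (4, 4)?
Number of paths = 18690

Inclusion–exclusion. Total paths: C(18, 8) = 43758. Through P₁: C(4, 1)·C(14, 7) = 13728. Through P₂: C(8, 4)·C(10, 4) = 14700. Since P₁ is strictly southwest of P₂, a monotone path through both must visit P₁ then P₂; paths through both = C(4, 1)·C(4, 3)·C(10, 4) = 3360. Avoid both = 43758 − 13728 − 14700 + 3360 = 18690.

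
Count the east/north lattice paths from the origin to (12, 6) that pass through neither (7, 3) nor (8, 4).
Number of paths = 8019

Inclusion–exclusion. Total paths: C(18, 12) = 18564. Through P₁: C(10, 7)·C(8, 5) = 6720. Through P₂: C(12, 8)·C(6, 4) = 7425. Since P₁ is strictly southwest of P₂, a monotone path through both must visit P₁ then P₂; paths through both = C(10, 7)·C(2, 1)·C(6, 4) = 3600. Avoid both = 18564 − 6720 − 7425 + 3600 = 8019.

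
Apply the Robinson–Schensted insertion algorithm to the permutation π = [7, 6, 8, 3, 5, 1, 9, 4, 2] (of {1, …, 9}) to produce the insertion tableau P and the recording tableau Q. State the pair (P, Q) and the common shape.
P = [1, 2, 9] / [3, 4] / [5, 8] / [6] / [7];  Q = [1, 3, 7] / [2, 5] / [4, 8] / [6] / [9];  common shape = (3, 2, 2, 1, 1)

Row-insert the values π_1, π_2, … into P one at a time, bumping the leftmost entry strictly greater than the inserted value down to the next row. The recording tableau Q records, in position (i, j), the step at which that cell was added to P.
  Insert 7 (step 1): P = [7];  Q = [1]
  Insert 6 (step 2): P = [6] / [7];  Q = [1] / [2]
  Insert 8 (step 3): P = [6, 8] / [7];  Q = [1, 3] / [2]
  Insert 3 (step 4): P = [3, 8] / [6] / [7];  Q = [1, 3] / [2] / [4]
  Insert 5 (step 5): P = [3, 5] / [6, 8] / [7];  Q = [1, 3] / [2, 5] / [4]
  Insert 1 (step 6): P = [1, 5] / [3, 8] / [6] / [7];  Q = [1, 3] / [2, 5] / [4] / [6]
  Insert 9 (step 7): P = [1, 5, 9] / [3, 8] / [6] / [7];  Q = [1, 3, 7] / [2, 5] / [4] / [6]
  Insert 4 (step 8): P = [1, 4, 9] / [3, 5] / [6, 8] / [7];  Q = [1, 3, 7] / [2, 5] / [4, 8] / [6]
  Insert 2 (step 9): P = [1, 2, 9] / [3, 4] / [5, 8] / [6] / [7];  Q = [1, 3, 7] / [2, 5] / [4, 8] / [6] / [9]
Final shape: (3, 2, 2, 1, 1).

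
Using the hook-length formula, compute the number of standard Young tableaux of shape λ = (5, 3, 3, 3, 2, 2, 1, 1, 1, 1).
# SYT of shape (5, 3, 3, 3, 2, 2, 1, 1, 1, 1) = 517316800

Hook-length formula: f^λ = n! / Π hook(c), product over all cells c of the Young diagram. For λ = (5, 3, 3, 3, 2, 2, 1, 1, 1, 1), n = 22 boxes. Hook lengths by row (left-to-right, top-to-bottom): [14, 9, 6, 2, 1]; [11, 6, 3]; [10, 5, 2]; [9, 4, 1]; [7, 2]; [6, 1]; [4]; [3]; [2]; [1]. Product of hooks = 2172751257600. So f^λ = 22! / 2172751257600 = 1124000727777607680000 / 2172751257600 = 517316800.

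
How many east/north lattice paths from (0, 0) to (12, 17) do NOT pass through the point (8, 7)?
Number of paths = 45454500

Total paths from (0, 0) to (12, 17): C(29, 12) = 51895935. Paths through (8, 7): (paths (0, 0) → (8, 7)) × (paths (8, 7) → (12, 17)) = C(15, 8) · C(14, 4) = 6435 · 1001 = 6441435. Avoidance count = 51895935 − 6441435 = 45454500.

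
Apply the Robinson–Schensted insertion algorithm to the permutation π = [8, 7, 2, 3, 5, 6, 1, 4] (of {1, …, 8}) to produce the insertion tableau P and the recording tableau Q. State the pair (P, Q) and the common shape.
P = [1, 3, 4, 6] / [2, 5] / [7] / [8];  Q = [1, 4, 5, 6] / [2, 8] / [3] / [7];  common shape = (4, 2, 1, 1)

Row-insert the values π_1, π_2, … into P one at a time, bumping the leftmost entry strictly greater than the inserted value down to the next row. The recording tableau Q records, in position (i, j), the step at which that cell was added to P.
  Insert 8 (step 1): P = [8];  Q = [1]
  Insert 7 (step 2): P = [7] / [8];  Q = [1] / [2]
  Insert 2 (step 3): P = [2] / [7] / [8];  Q = [1] / [2] / [3]
  Insert 3 (step 4): P = [2, 3] / [7] / [8];  Q = [1, 4] / [2] / [3]
  Insert 5 (step 5): P = [2, 3, 5] / [7] / [8];  Q = [1, 4, 5] / [2] / [3]
  Insert 6 (step 6): P = [2, 3, 5, 6] / [7] / [8];  Q = [1, 4, 5, 6] / [2] / [3]
  Insert 1 (step 7): P = [1, 3, 5, 6] / [2] / [7] / [8];  Q = [1, 4, 5, 6] / [2] / [3] / [7]
  Insert 4 (step 8): P = [1, 3, 4, 6] / [2, 5] / [7] / [8];  Q = [1, 4, 5, 6] / [2, 8] / [3] / [7]
Final shape: (4, 2, 1, 1).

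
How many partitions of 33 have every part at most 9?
p(33, parts ≤ 9) = 4904

Use the recurrence p(n, m) = p(n, m−1) + p(n−m, m): either the largest part is < m (count p(n, m−1)) or the largest part is exactly m (remove one copy of m, count p(n−m, m)). With p(0, ·) = 1 this gives p(33, parts ≤ 9) = 4904. (By conjugating Young diagrams, this also counts partitions of 33 into at most 9 parts.)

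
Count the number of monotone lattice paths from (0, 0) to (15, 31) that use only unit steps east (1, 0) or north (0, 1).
Number of paths = 511738760544

A monotone lattice path from (0, 0) to (15, 31) consists of 15 east steps and 31 north steps in some order, so it is determined by which 15 of the 46 steps are east. The count is C(46, 15) = 511738760544.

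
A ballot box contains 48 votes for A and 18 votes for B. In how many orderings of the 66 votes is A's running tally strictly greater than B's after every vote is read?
Strict-lead orderings = 3113161853938500

Total orderings of the 66 votes with 48 for A: C(66, 48) = 6848956078664700. By the Bertrand ballot formula (Cycle Lemma / reflection principle), the number of orderings in which A is strictly ahead of B throughout is (p − q)/(p + q) · C(p + q, p) = (48 − 18)/(48 + 18) · 6848956078664700 = 3113161853938500.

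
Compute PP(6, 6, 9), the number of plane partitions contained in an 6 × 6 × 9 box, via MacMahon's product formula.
PP(6, 6, 9) = 6062460972064640

Evaluate the triple product over i = 1..6, j = 1..6, k = 1..9. The factors are (2/1) · (3/2) · (4/3) · (5/4) · (6/5) · (7/6) · (8/7) · (9/8) · … (324 factors total). The numerators and denominators telescope so the product is an integer; carrying out the multiplication exactly gives PP(6, 6, 9) = 6062460972064640.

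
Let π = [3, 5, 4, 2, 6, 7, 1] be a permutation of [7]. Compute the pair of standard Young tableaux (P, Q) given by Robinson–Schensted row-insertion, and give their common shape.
P = [1, 4, 6, 7] / [2] / [3] / [5];  Q = [1, 2, 5, 6] / [3] / [4] / [7];  common shape = (4, 1, 1, 1)

Row-insert the values π_1, π_2, … into P one at a time, bumping the leftmost entry strictly greater than the inserted value down to the next row. The recording tableau Q records, in position (i, j), the step at which that cell was added to P.
  Insert 3 (step 1): P = [3];  Q = [1]
  Insert 5 (step 2): P = [3, 5];  Q = [1, 2]
  Insert 4 (step 3): P = [3, 4] / [5];  Q = [1, 2] / [3]
  Insert 2 (step 4): P = [2, 4] / [3] / [5];  Q = [1, 2] / [3] / [4]
  Insert 6 (step 5): P = [2, 4, 6] / [3] / [5];  Q = [1, 2, 5] / [3] / [4]
  Insert 7 (step 6): P = [2, 4, 6, 7] / [3] / [5];  Q = [1, 2, 5, 6] / [3] / [4]
  Insert 1 (step 7): P = [1, 4, 6, 7] / [2] / [3] / [5];  Q = [1, 2, 5, 6] / [3] / [4] / [7]
Final shape: (4, 1, 1, 1).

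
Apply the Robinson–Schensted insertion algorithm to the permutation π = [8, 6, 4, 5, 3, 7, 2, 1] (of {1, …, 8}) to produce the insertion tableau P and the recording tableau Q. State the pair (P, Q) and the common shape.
P = [1, 5, 7] / [2] / [3] / [4] / [6] / [8];  Q = [1, 4, 6] / [2] / [3] / [5] / [7] / [8];  common shape = (3, 1, 1, 1, 1, 1)

Row-insert the values π_1, π_2, … into P one at a time, bumping the leftmost entry strictly greater than the inserted value down to the next row. The recording tableau Q records, in position (i, j), the step at which that cell was added to P.
  Insert 8 (step 1): P = [8];  Q = [1]
  Insert 6 (step 2): P = [6] / [8];  Q = [1] / [2]
  Insert 4 (step 3): P = [4] / [6] / [8];  Q = [1] / [2] / [3]
  Insert 5 (step 4): P = [4, 5] / [6] / [8];  Q = [1, 4] / [2] / [3]
  Insert 3 (step 5): P = [3, 5] / [4] / [6] / [8];  Q = [1, 4] / [2] / [3] / [5]
  Insert 7 (step 6): P = [3, 5, 7] / [4] / [6] / [8];  Q = [1, 4, 6] / [2] / [3] / [5]
  Insert 2 (step 7): P = [2, 5, 7] / [3] / [4] / [6] / [8];  Q = [1, 4, 6] / [2] / [3] / [5] / [7]
  Insert 1 (step 8): P = [1, 5, 7] / [2] / [3] / [4] / [6] / [8];  Q = [1, 4, 6] / [2] / [3] / [5] / [7] / [8]
Final shape: (3, 1, 1, 1, 1, 1).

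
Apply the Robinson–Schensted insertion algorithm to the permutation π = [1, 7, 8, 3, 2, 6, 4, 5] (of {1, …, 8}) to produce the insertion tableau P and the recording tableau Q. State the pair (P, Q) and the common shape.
P = [1, 2, 4, 5] / [3, 6] / [7, 8];  Q = [1, 2, 3, 8] / [4, 6] / [5, 7];  common shape = (4, 2, 2)

Row-insert the values π_1, π_2, … into P one at a time, bumping the leftmost entry strictly greater than the inserted value down to the next row. The recording tableau Q records, in position (i, j), the step at which that cell was added to P.
  Insert 1 (step 1): P = [1];  Q = [1]
  Insert 7 (step 2): P = [1, 7];  Q = [1, 2]
  Insert 8 (step 3): P = [1, 7, 8];  Q = [1, 2, 3]
  Insert 3 (step 4): P = [1, 3, 8] / [7];  Q = [1, 2, 3] / [4]
  Insert 2 (step 5): P = [1, 2, 8] / [3] / [7];  Q = [1, 2, 3] / [4] / [5]
  Insert 6 (step 6): P = [1, 2, 6] / [3, 8] / [7];  Q = [1, 2, 3] / [4, 6] / [5]
  Insert 4 (step 7): P = [1, 2, 4] / [3, 6] / [7, 8];  Q = [1, 2, 3] / [4, 6] / [5, 7]
  Insert 5 (step 8): P = [1, 2, 4, 5] / [3, 6] / [7, 8];  Q = [1, 2, 3, 8] / [4, 6] / [5, 7]
Final shape: (4, 2, 2).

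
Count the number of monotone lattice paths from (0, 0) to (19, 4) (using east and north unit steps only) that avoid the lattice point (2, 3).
Number of paths = 8675

Total paths from (0, 0) to (19, 4): C(23, 19) = 8855. Paths through (2, 3): (paths (0, 0) → (2, 3)) × (paths (2, 3) → (19, 4)) = C(5, 2) · C(18, 17) = 10 · 18 = 180. Avoidance count = 8855 − 180 = 8675.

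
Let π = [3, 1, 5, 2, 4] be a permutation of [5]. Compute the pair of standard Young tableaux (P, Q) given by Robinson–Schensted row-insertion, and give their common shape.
P = [1, 2, 4] / [3, 5];  Q = [1, 3, 5] / [2, 4];  common shape = (3, 2)

Row-insert the values π_1, π_2, … into P one at a time, bumping the leftmost entry strictly greater than the inserted value down to the next row. The recording tableau Q records, in position (i, j), the step at which that cell was added to P.
  Insert 3 (step 1): P = [3];  Q = [1]
  Insert 1 (step 2): P = [1] / [3];  Q = [1] / [2]
  Insert 5 (step 3): P = [1, 5] / [3];  Q = [1, 3] / [2]
  Insert 2 (step 4): P = [1, 2] / [3, 5];  Q = [1, 3] / [2, 4]
  Insert 4 (step 5): P = [1, 2, 4] / [3, 5];  Q = [1, 3, 5] / [2, 4]
Final shape: (3, 2).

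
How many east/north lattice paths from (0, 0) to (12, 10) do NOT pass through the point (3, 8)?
Number of paths = 637571

Total paths from (0, 0) to (12, 10): C(22, 12) = 646646. Paths through (3, 8): (paths (0, 0) → (3, 8)) × (paths (3, 8) → (12, 10)) = C(11, 3) · C(11, 9) = 165 · 55 = 9075. Avoidance count = 646646 − 9075 = 637571.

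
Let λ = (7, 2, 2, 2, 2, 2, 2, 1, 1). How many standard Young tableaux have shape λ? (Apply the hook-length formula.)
# SYT of shape (7, 2, 2, 2, 2, 2, 2, 1, 1) = 27159132

Hook-length formula: f^λ = n! / Π hook(c), product over all cells c of the Young diagram. For λ = (7, 2, 2, 2, 2, 2, 2, 1, 1), n = 21 boxes. Hook lengths by row (left-to-right, top-to-bottom): [15, 12, 5, 4, 3, 2, 1]; [9, 6]; [8, 5]; [7, 4]; [6, 3]; [5, 2]; [4, 1]; [2]; [1]. Product of hooks = 1881169920000. So f^λ = 21! / 1881169920000 = 51090942171709440000 / 1881169920000 = 27159132.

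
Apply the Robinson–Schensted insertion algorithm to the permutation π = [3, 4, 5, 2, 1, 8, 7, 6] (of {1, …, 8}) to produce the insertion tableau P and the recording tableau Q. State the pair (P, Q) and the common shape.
P = [1, 4, 5, 6] / [2, 7] / [3, 8];  Q = [1, 2, 3, 6] / [4, 7] / [5, 8];  common shape = (4, 2, 2)

Row-insert the values π_1, π_2, … into P one at a time, bumping the leftmost entry strictly greater than the inserted value down to the next row. The recording tableau Q records, in position (i, j), the step at which that cell was added to P.
  Insert 3 (step 1): P = [3];  Q = [1]
  Insert 4 (step 2): P = [3, 4];  Q = [1, 2]
  Insert 5 (step 3): P = [3, 4, 5];  Q = [1, 2, 3]
  Insert 2 (step 4): P = [2, 4, 5] / [3];  Q = [1, 2, 3] / [4]
  Insert 1 (step 5): P = [1, 4, 5] / [2] / [3];  Q = [1, 2, 3] / [4] / [5]
  Insert 8 (step 6): P = [1, 4, 5, 8] / [2] / [3];  Q = [1, 2, 3, 6] / [4] / [5]
  Insert 7 (step 7): P = [1, 4, 5, 7] / [2, 8] / [3];  Q = [1, 2, 3, 6] / [4, 7] / [5]
  Insert 6 (step 8): P = [1, 4, 5, 6] / [2, 7] / [3, 8];  Q = [1, 2, 3, 6] / [4, 7] / [5, 8]
Final shape: (4, 2, 2).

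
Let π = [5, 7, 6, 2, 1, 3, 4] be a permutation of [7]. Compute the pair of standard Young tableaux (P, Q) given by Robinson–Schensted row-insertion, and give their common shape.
P = [1, 3, 4] / [2, 6] / [5] / [7];  Q = [1, 2, 7] / [3, 6] / [4] / [5];  common shape = (3, 2, 1, 1)

Row-insert the values π_1, π_2, … into P one at a time, bumping the leftmost entry strictly greater than the inserted value down to the next row. The recording tableau Q records, in position (i, j), the step at which that cell was added to P.
  Insert 5 (step 1): P = [5];  Q = [1]
  Insert 7 (step 2): P = [5, 7];  Q = [1, 2]
  Insert 6 (step 3): P = [5, 6] / [7];  Q = [1, 2] / [3]
  Insert 2 (step 4): P = [2, 6] / [5] / [7];  Q = [1, 2] / [3] / [4]
  Insert 1 (step 5): P = [1, 6] / [2] / [5] / [7];  Q = [1, 2] / [3] / [4] / [5]
  Insert 3 (step 6): P = [1, 3] / [2, 6] / [5] / [7];  Q = [1, 2] / [3, 6] / [4] / [5]
  Insert 4 (step 7): P = [1, 3, 4] / [2, 6] / [5] / [7];  Q = [1, 2, 7] / [3, 6] / [4] / [5]
Final shape: (3, 2, 1, 1).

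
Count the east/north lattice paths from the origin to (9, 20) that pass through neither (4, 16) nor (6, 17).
Number of paths = 7676295

Inclusion–exclusion. Total paths: C(29, 9) = 10015005. Through P₁: C(20, 4)·C(9, 5) = 610470. Through P₂: C(23, 6)·C(6, 3) = 2018940. Since P₁ is strictly southwest of P₂, a monotone path through both must visit P₁ then P₂; paths through both = C(20, 4)·C(3, 2)·C(6, 3) = 290700. Avoid both = 10015005 − 610470 − 2018940 + 290700 = 7676295.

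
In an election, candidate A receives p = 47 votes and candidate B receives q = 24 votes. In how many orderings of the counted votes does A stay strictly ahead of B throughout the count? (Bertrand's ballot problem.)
Strict-lead orderings = 1716957917634250200

Total orderings of the 71 votes with 47 for A: C(71, 47) = 5300174441392685400. By the Bertrand ballot formula (Cycle Lemma / reflection principle), the number of orderings in which A is strictly ahead of B throughout is (p − q)/(p + q) · C(p + q, p) = (47 − 24)/(47 + 24) · 5300174441392685400 = 1716957917634250200.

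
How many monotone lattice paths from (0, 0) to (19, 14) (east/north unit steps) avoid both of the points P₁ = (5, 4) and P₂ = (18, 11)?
Number of paths = 472371864

Inclusion–exclusion. Total paths: C(33, 19) = 818809200. Through P₁: C(9, 5)·C(24, 14) = 247118256. Through P₂: C(29, 18)·C(4, 1) = 138389160. Since P₁ is strictly southwest of P₂, a monotone path through both must visit P₁ then P₂; paths through both = C(9, 5)·C(20, 13)·C(4, 1) = 39070080. Avoid both = 818809200 − 247118256 − 138389160 + 39070080 = 472371864.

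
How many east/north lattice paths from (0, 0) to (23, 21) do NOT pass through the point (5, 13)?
Number of paths = 1999230827880

Total paths from (0, 0) to (23, 21): C(44, 23) = 2012616400080. Paths through (5, 13): (paths (0, 0) → (5, 13)) × (paths (5, 13) → (23, 21)) = C(18, 5) · C(26, 18) = 8568 · 1562275 = 13385572200. Avoidance count = 2012616400080 − 13385572200 = 1999230827880.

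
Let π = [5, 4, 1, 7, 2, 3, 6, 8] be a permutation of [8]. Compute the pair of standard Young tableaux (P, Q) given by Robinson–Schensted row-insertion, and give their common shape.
P = [1, 2, 3, 6, 8] / [4, 7] / [5];  Q = [1, 4, 6, 7, 8] / [2, 5] / [3];  common shape = (5, 2, 1)

Row-insert the values π_1, π_2, … into P one at a time, bumping the leftmost entry strictly greater than the inserted value down to the next row. The recording tableau Q records, in position (i, j), the step at which that cell was added to P.
  Insert 5 (step 1): P = [5];  Q = [1]
  Insert 4 (step 2): P = [4] / [5];  Q = [1] / [2]
  Insert 1 (step 3): P = [1] / [4] / [5];  Q = [1] / [2] / [3]
  Insert 7 (step 4): P = [1, 7] / [4] / [5];  Q = [1, 4] / [2] / [3]
  Insert 2 (step 5): P = [1, 2] / [4, 7] / [5];  Q = [1, 4] / [2, 5] / [3]
  Insert 3 (step 6): P = [1, 2, 3] / [4, 7] / [5];  Q = [1, 4, 6] / [2, 5] / [3]
  Insert 6 (step 7): P = [1, 2, 3, 6] / [4, 7] / [5];  Q = [1, 4, 6, 7] / [2, 5] / [3]
  Insert 8 (step 8): P = [1, 2, 3, 6, 8] / [4, 7] / [5];  Q = [1, 4, 6, 7, 8] / [2, 5] / [3]
Final shape: (5, 2, 1).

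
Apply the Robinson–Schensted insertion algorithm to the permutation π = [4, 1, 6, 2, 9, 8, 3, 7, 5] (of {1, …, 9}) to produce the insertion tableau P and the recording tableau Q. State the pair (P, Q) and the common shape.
P = [1, 2, 3, 5] / [4, 6, 7] / [8] / [9];  Q = [1, 3, 5, 8] / [2, 4, 6] / [7] / [9];  common shape = (4, 3, 1, 1)

Row-insert the values π_1, π_2, … into P one at a time, bumping the leftmost entry strictly greater than the inserted value down to the next row. The recording tableau Q records, in position (i, j), the step at which that cell was added to P.
  Insert 4 (step 1): P = [4];  Q = [1]
  Insert 1 (step 2): P = [1] / [4];  Q = [1] / [2]
  Insert 6 (step 3): P = [1, 6] / [4];  Q = [1, 3] / [2]
  Insert 2 (step 4): P = [1, 2] / [4, 6];  Q = [1, 3] / [2, 4]
  Insert 9 (step 5): P = [1, 2, 9] / [4, 6];  Q = [1, 3, 5] / [2, 4]
  Insert 8 (step 6): P = [1, 2, 8] / [4, 6, 9];  Q = [1, 3, 5] / [2, 4, 6]
  Insert 3 (step 7): P = [1, 2, 3] / [4, 6, 8] / [9];  Q = [1, 3, 5] / [2, 4, 6] / [7]
  Insert 7 (step 8): P = [1, 2, 3, 7] / [4, 6, 8] / [9];  Q = [1, 3, 5, 8] / [2, 4, 6] / [7]
  Insert 5 (step 9): P = [1, 2, 3, 5] / [4, 6, 7] / [8] / [9];  Q = [1, 3, 5, 8] / [2, 4, 6] / [7] / [9]
Final shape: (4, 3, 1, 1).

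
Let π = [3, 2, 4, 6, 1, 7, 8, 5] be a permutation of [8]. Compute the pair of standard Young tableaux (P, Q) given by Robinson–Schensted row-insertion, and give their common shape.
P = [1, 4, 5, 7, 8] / [2, 6] / [3];  Q = [1, 3, 4, 6, 7] / [2, 8] / [5];  common shape = (5, 2, 1)

Row-insert the values π_1, π_2, … into P one at a time, bumping the leftmost entry strictly greater than the inserted value down to the next row. The recording tableau Q records, in position (i, j), the step at which that cell was added to P.
  Insert 3 (step 1): P = [3];  Q = [1]
  Insert 2 (step 2): P = [2] / [3];  Q = [1] / [2]
  Insert 4 (step 3): P = [2, 4] / [3];  Q = [1, 3] / [2]
  Insert 6 (step 4): P = [2, 4, 6] / [3];  Q = [1, 3, 4] / [2]
  Insert 1 (step 5): P = [1, 4, 6] / [2] / [3];  Q = [1, 3, 4] / [2] / [5]
  Insert 7 (step 6): P = [1, 4, 6, 7] / [2] / [3];  Q = [1, 3, 4, 6] / [2] / [5]
  Insert 8 (step 7): P = [1, 4, 6, 7, 8] / [2] / [3];  Q = [1, 3, 4, 6, 7] / [2] / [5]
  Insert 5 (step 8): P = [1, 4, 5, 7, 8] / [2, 6] / [3];  Q = [1, 3, 4, 6, 7] / [2, 8] / [5]
Final shape: (5, 2, 1).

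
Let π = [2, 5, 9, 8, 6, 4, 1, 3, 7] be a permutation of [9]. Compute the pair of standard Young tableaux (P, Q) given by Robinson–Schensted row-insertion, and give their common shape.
P = [1, 3, 6, 7] / [2, 4] / [5] / [8] / [9];  Q = [1, 2, 3, 9] / [4, 8] / [5] / [6] / [7];  common shape = (4, 2, 1, 1, 1)

Row-insert the values π_1, π_2, … into P one at a time, bumping the leftmost entry strictly greater than the inserted value down to the next row. The recording tableau Q records, in position (i, j), the step at which that cell was added to P.
  Insert 2 (step 1): P = [2];  Q = [1]
  Insert 5 (step 2): P = [2, 5];  Q = [1, 2]
  Insert 9 (step 3): P = [2, 5, 9];  Q = [1, 2, 3]
  Insert 8 (step 4): P = [2, 5, 8] / [9];  Q = [1, 2, 3] / [4]
  Insert 6 (step 5): P = [2, 5, 6] / [8] / [9];  Q = [1, 2, 3] / [4] / [5]
  Insert 4 (step 6): P = [2, 4, 6] / [5] / [8] / [9];  Q = [1, 2, 3] / [4] / [5] / [6]
  Insert 1 (step 7): P = [1, 4, 6] / [2] / [5] / [8] / [9];  Q = [1, 2, 3] / [4] / [5] / [6] / [7]
  Insert 3 (step 8): P = [1, 3, 6] / [2, 4] / [5] / [8] / [9];  Q = [1, 2, 3] / [4, 8] / [5] / [6] / [7]
  Insert 7 (step 9): P = [1, 3, 6, 7] / [2, 4] / [5] / [8] / [9];  Q = [1, 2, 3, 9] / [4, 8] / [5] / [6] / [7]
Final shape: (4, 2, 1, 1, 1).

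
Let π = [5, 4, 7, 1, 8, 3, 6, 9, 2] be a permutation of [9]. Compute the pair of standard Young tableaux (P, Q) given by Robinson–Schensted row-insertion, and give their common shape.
P = [1, 2, 6, 9] / [3, 7, 8] / [4] / [5];  Q = [1, 3, 5, 8] / [2, 6, 7] / [4] / [9];  common shape = (4, 3, 1, 1)

Row-insert the values π_1, π_2, … into P one at a time, bumping the leftmost entry strictly greater than the inserted value down to the next row. The recording tableau Q records, in position (i, j), the step at which that cell was added to P.
  Insert 5 (step 1): P = [5];  Q = [1]
  Insert 4 (step 2): P = [4] / [5];  Q = [1] / [2]
  Insert 7 (step 3): P = [4, 7] / [5];  Q = [1, 3] / [2]
  Insert 1 (step 4): P = [1, 7] / [4] / [5];  Q = [1, 3] / [2] / [4]
  Insert 8 (step 5): P = [1, 7, 8] / [4] / [5];  Q = [1, 3, 5] / [2] / [4]
  Insert 3 (step 6): P = [1, 3, 8] / [4, 7] / [5];  Q = [1, 3, 5] / [2, 6] / [4]
  Insert 6 (step 7): P = [1, 3, 6] / [4, 7, 8] / [5];  Q = [1, 3, 5] / [2, 6, 7] / [4]
  Insert 9 (step 8): P = [1, 3, 6, 9] / [4, 7, 8] / [5];  Q = [1, 3, 5, 8] / [2, 6, 7] / [4]
  Insert 2 (step 9): P = [1, 2, 6, 9] / [3, 7, 8] / [4] / [5];  Q = [1, 3, 5, 8] / [2, 6, 7] / [4] / [9]
Final shape: (4, 3, 1, 1).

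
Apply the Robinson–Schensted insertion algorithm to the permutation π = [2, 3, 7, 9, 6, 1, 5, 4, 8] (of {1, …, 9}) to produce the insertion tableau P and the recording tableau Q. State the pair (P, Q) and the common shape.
P = [1, 3, 4, 8] / [2, 5, 9] / [6] / [7];  Q = [1, 2, 3, 4] / [5, 7, 9] / [6] / [8];  common shape = (4, 3, 1, 1)

Row-insert the values π_1, π_2, … into P one at a time, bumping the leftmost entry strictly greater than the inserted value down to the next row. The recording tableau Q records, in position (i, j), the step at which that cell was added to P.
  Insert 2 (step 1): P = [2];  Q = [1]
  Insert 3 (step 2): P = [2, 3];  Q = [1, 2]
  Insert 7 (step 3): P = [2, 3, 7];  Q = [1, 2, 3]
  Insert 9 (step 4): P = [2, 3, 7, 9];  Q = [1, 2, 3, 4]
  Insert 6 (step 5): P = [2, 3, 6, 9] / [7];  Q = [1, 2, 3, 4] / [5]
  Insert 1 (step 6): P = [1, 3, 6, 9] / [2] / [7];  Q = [1, 2, 3, 4] / [5] / [6]
  Insert 5 (step 7): P = [1, 3, 5, 9] / [2, 6] / [7];  Q = [1, 2, 3, 4] / [5, 7] / [6]
  Insert 4 (step 8): P = [1, 3, 4, 9] / [2, 5] / [6] / [7];  Q = [1, 2, 3, 4] / [5, 7] / [6] / [8]
  Insert 8 (step 9): P = [1, 3, 4, 8] / [2, 5, 9] / [6] / [7];  Q = [1, 2, 3, 4] / [5, 7, 9] / [6] / [8]
Final shape: (4, 3, 1, 1).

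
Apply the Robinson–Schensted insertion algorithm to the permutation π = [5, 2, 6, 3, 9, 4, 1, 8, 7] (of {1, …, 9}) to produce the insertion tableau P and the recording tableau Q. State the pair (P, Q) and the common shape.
P = [1, 3, 4, 7] / [2, 6, 8] / [5, 9];  Q = [1, 3, 5, 8] / [2, 4, 6] / [7, 9];  common shape = (4, 3, 2)

Row-insert the values π_1, π_2, … into P one at a time, bumping the leftmost entry strictly greater than the inserted value down to the next row. The recording tableau Q records, in position (i, j), the step at which that cell was added to P.
  Insert 5 (step 1): P = [5];  Q = [1]
  Insert 2 (step 2): P = [2] / [5];  Q = [1] / [2]
  Insert 6 (step 3): P = [2, 6] / [5];  Q = [1, 3] / [2]
  Insert 3 (step 4): P = [2, 3] / [5, 6];  Q = [1, 3] / [2, 4]
  Insert 9 (step 5): P = [2, 3, 9] / [5, 6];  Q = [1, 3, 5] / [2, 4]
  Insert 4 (step 6): P = [2, 3, 4] / [5, 6, 9];  Q = [1, 3, 5] / [2, 4, 6]
  Insert 1 (step 7): P = [1, 3, 4] / [2, 6, 9] / [5];  Q = [1, 3, 5] / [2, 4, 6] / [7]
  Insert 8 (step 8): P = [1, 3, 4, 8] / [2, 6, 9] / [5];  Q = [1, 3, 5, 8] / [2, 4, 6] / [7]
  Insert 7 (step 9): P = [1, 3, 4, 7] / [2, 6, 8] / [5, 9];  Q = [1, 3, 5, 8] / [2, 4, 6] / [7, 9]
Final shape: (4, 3, 2).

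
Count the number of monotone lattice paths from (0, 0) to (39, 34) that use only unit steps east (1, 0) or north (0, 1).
Number of paths = 742282223705428145880

A monotone lattice path from (0, 0) to (39, 34) consists of 39 east steps and 34 north steps in some order, so it is determined by which 39 of the 73 steps are east. The count is C(73, 39) = 742282223705428145880.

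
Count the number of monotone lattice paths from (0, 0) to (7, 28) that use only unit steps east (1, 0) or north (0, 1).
Number of paths = 6724520

A monotone lattice path from (0, 0) to (7, 28) consists of 7 east steps and 28 north steps in some order, so it is determined by which 7 of the 35 steps are east. The count is C(35, 7) = 6724520.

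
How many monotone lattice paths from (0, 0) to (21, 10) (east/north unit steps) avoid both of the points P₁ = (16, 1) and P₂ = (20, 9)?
Number of paths = 24304951

Inclusion–exclusion. Total paths: C(31, 21) = 44352165. Through P₁: C(17, 16)·C(14, 5) = 34034. Through P₂: C(29, 20)·C(2, 1) = 20030010. Since P₁ is strictly southwest of P₂, a monotone path through both must visit P₁ then P₂; paths through both = C(17, 16)·C(12, 4)·C(2, 1) = 16830. Avoid both = 44352165 − 34034 − 20030010 + 16830 = 24304951.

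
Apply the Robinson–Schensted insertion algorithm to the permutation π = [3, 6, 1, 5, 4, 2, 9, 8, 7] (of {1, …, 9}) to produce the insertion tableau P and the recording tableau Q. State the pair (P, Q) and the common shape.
P = [1, 2, 7] / [3, 4, 8] / [5, 9] / [6];  Q = [1, 2, 7] / [3, 4, 8] / [5, 9] / [6];  common shape = (3, 3, 2, 1)

Row-insert the values π_1, π_2, … into P one at a time, bumping the leftmost entry strictly greater than the inserted value down to the next row. The recording tableau Q records, in position (i, j), the step at which that cell was added to P.
  Insert 3 (step 1): P = [3];  Q = [1]
  Insert 6 (step 2): P = [3, 6];  Q = [1, 2]
  Insert 1 (step 3): P = [1, 6] / [3];  Q = [1, 2] / [3]
  Insert 5 (step 4): P = [1, 5] / [3, 6];  Q = [1, 2] / [3, 4]
  Insert 4 (step 5): P = [1, 4] / [3, 5] / [6];  Q = [1, 2] / [3, 4] / [5]
  Insert 2 (step 6): P = [1, 2] / [3, 4] / [5] / [6];  Q = [1, 2] / [3, 4] / [5] / [6]
  Insert 9 (step 7): P = [1, 2, 9] / [3, 4] / [5] / [6];  Q = [1, 2, 7] / [3, 4] / [5] / [6]
  Insert 8 (step 8): P = [1, 2, 8] / [3, 4, 9] / [5] / [6];  Q = [1, 2, 7] / [3, 4, 8] / [5] / [6]
  Insert 7 (step 9): P = [1, 2, 7] / [3, 4, 8] / [5, 9] / [6];  Q = [1, 2, 7] / [3, 4, 8] / [5, 9] / [6]
Final shape: (3, 3, 2, 1).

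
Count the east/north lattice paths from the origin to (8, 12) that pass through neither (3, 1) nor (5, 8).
Number of paths = 68493

Inclusion–exclusion. Total paths: C(20, 8) = 125970. Through P₁: C(4, 3)·C(16, 5) = 17472. Through P₂: C(13, 5)·C(7, 3) = 45045. Since P₁ is strictly southwest of P₂, a monotone path through both must visit P₁ then P₂; paths through both = C(4, 3)·C(9, 2)·C(7, 3) = 5040. Avoid both = 125970 − 17472 − 45045 + 5040 = 68493.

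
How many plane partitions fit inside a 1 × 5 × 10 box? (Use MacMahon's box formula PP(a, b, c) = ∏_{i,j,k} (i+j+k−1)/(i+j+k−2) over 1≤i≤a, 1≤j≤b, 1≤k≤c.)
PP(1, 5, 10) = 3003

Evaluate the triple product over i = 1..1, j = 1..5, k = 1..10. The factors are (2/1) · (3/2) · (4/3) · (5/4) · (6/5) · (7/6) · (8/7) · (9/8) · … (50 factors total). The numerators and denominators telescope so the product is an integer; carrying out the multiplication exactly gives PP(1, 5, 10) = 3003.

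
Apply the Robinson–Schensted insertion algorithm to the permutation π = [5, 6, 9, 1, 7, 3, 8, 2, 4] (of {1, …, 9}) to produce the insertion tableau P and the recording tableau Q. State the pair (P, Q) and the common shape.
P = [1, 2, 4, 8] / [3, 6, 7] / [5] / [9];  Q = [1, 2, 3, 7] / [4, 5, 9] / [6] / [8];  common shape = (4, 3, 1, 1)

Row-insert the values π_1, π_2, … into P one at a time, bumping the leftmost entry strictly greater than the inserted value down to the next row. The recording tableau Q records, in position (i, j), the step at which that cell was added to P.
  Insert 5 (step 1): P = [5];  Q = [1]
  Insert 6 (step 2): P = [5, 6];  Q = [1, 2]
  Insert 9 (step 3): P = [5, 6, 9];  Q = [1, 2, 3]
  Insert 1 (step 4): P = [1, 6, 9] / [5];  Q = [1, 2, 3] / [4]
  Insert 7 (step 5): P = [1, 6, 7] / [5, 9];  Q = [1, 2, 3] / [4, 5]
  Insert 3 (step 6): P = [1, 3, 7] / [5, 6] / [9];  Q = [1, 2, 3] / [4, 5] / [6]
  Insert 8 (step 7): P = [1, 3, 7, 8] / [5, 6] / [9];  Q = [1, 2, 3, 7] / [4, 5] / [6]
  Insert 2 (step 8): P = [1, 2, 7, 8] / [3, 6] / [5] / [9];  Q = [1, 2, 3, 7] / [4, 5] / [6] / [8]
  Insert 4 (step 9): P = [1, 2, 4, 8] / [3, 6, 7] / [5] / [9];  Q = [1, 2, 3, 7] / [4, 5, 9] / [6] / [8]
Final shape: (4, 3, 1, 1).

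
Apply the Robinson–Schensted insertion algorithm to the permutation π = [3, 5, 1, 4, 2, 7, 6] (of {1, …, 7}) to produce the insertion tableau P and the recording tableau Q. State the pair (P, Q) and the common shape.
P = [1, 2, 6] / [3, 4, 7] / [5];  Q = [1, 2, 6] / [3, 4, 7] / [5];  common shape = (3, 3, 1)

Row-insert the values π_1, π_2, … into P one at a time, bumping the leftmost entry strictly greater than the inserted value down to the next row. The recording tableau Q records, in position (i, j), the step at which that cell was added to P.
  Insert 3 (step 1): P = [3];  Q = [1]
  Insert 5 (step 2): P = [3, 5];  Q = [1, 2]
  Insert 1 (step 3): P = [1, 5] / [3];  Q = [1, 2] / [3]
  Insert 4 (step 4): P = [1, 4] / [3, 5];  Q = [1, 2] / [3, 4]
  Insert 2 (step 5): P = [1, 2] / [3, 4] / [5];  Q = [1, 2] / [3, 4] / [5]
  Insert 7 (step 6): P = [1, 2, 7] / [3, 4] / [5];  Q = [1, 2, 6] / [3, 4] / [5]
  Insert 6 (step 7): P = [1, 2, 6] / [3, 4, 7] / [5];  Q = [1, 2, 6] / [3, 4, 7] / [5]
Final shape: (3, 3, 1).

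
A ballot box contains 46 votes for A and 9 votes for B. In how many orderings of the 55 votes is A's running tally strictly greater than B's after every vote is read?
Strict-lead orderings = 4277470470

Total orderings of the 55 votes with 46 for A: C(55, 46) = 6358402050. By the Bertrand ballot formula (Cycle Lemma / reflection principle), the number of orderings in which A is strictly ahead of B throughout is (p − q)/(p + q) · C(p + q, p) = (46 − 9)/(46 + 9) · 6358402050 = 4277470470.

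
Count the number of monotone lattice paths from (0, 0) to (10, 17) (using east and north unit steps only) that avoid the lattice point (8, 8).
Number of paths = 7728435

Total paths from (0, 0) to (10, 17): C(27, 10) = 8436285. Paths through (8, 8): (paths (0, 0) → (8, 8)) × (paths (8, 8) → (10, 17)) = C(16, 8) · C(11, 2) = 12870 · 55 = 707850. Avoidance count = 8436285 − 707850 = 7728435.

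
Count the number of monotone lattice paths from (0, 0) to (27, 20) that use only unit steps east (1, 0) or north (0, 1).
Number of paths = 9762479679106

A monotone lattice path from (0, 0) to (27, 20) consists of 27 east steps and 20 north steps in some order, so it is determined by which 27 of the 47 steps are east. The count is C(47, 27) = 9762479679106.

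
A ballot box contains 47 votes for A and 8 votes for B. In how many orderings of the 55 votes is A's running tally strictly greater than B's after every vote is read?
Strict-lead orderings = 863365230

Total orderings of the 55 votes with 47 for A: C(55, 47) = 1217566350. By the Bertrand ballot formula (Cycle Lemma / reflection principle), the number of orderings in which A is strictly ahead of B throughout is (p − q)/(p + q) · C(p + q, p) = (47 − 8)/(47 + 8) · 1217566350 = 863365230.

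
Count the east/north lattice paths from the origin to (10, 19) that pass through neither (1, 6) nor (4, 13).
Number of paths = 15125110

Inclusion–exclusion. Total paths: C(29, 10) = 20030010. Through P₁: C(7, 1)·C(22, 9) = 3481940. Through P₂: C(17, 4)·C(12, 6) = 2199120. Since P₁ is strictly southwest of P₂, a monotone path through both must visit P₁ then P₂; paths through both = C(7, 1)·C(10, 3)·C(12, 6) = 776160. Avoid both = 20030010 − 3481940 − 2199120 + 776160 = 15125110.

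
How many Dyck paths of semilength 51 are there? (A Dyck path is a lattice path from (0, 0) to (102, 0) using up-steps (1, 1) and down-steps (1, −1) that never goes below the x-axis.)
C_51 = 7684785670514316385230816156

These Dyck paths are counted by the Catalan number C_n = (1/(n + 1)) · C(2n, n). For n = 51: C_51 = (1/52) · C(102, 51) = 399608854866744452032002440112/52 = 7684785670514316385230816156.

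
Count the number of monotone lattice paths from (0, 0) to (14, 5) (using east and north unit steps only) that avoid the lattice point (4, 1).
Number of paths = 6623

Total paths from (0, 0) to (14, 5): C(19, 14) = 11628. Paths through (4, 1): (paths (0, 0) → (4, 1)) × (paths (4, 1) → (14, 5)) = C(5, 4) · C(14, 10) = 5 · 1001 = 5005. Avoidance count = 11628 − 5005 = 6623.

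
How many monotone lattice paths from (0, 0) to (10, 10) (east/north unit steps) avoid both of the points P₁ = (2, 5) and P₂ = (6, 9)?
Number of paths = 140054

Inclusion–exclusion. Total paths: C(20, 10) = 184756. Through P₁: C(7, 2)·C(13, 8) = 27027. Through P₂: C(15, 6)·C(5, 4) = 25025. Since P₁ is strictly southwest of P₂, a monotone path through both must visit P₁ then P₂; paths through both = C(7, 2)·C(8, 4)·C(5, 4) = 7350. Avoid both = 184756 − 27027 − 25025 + 7350 = 140054.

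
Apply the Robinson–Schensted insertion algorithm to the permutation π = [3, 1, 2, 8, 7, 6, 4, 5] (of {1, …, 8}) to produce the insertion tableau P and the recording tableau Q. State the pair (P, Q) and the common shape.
P = [1, 2, 4, 5] / [3, 6] / [7] / [8];  Q = [1, 3, 4, 8] / [2, 5] / [6] / [7];  common shape = (4, 2, 1, 1)

Row-insert the values π_1, π_2, … into P one at a time, bumping the leftmost entry strictly greater than the inserted value down to the next row. The recording tableau Q records, in position (i, j), the step at which that cell was added to P.
  Insert 3 (step 1): P = [3];  Q = [1]
  Insert 1 (step 2): P = [1] / [3];  Q = [1] / [2]
  Insert 2 (step 3): P = [1, 2] / [3];  Q = [1, 3] / [2]
  Insert 8 (step 4): P = [1, 2, 8] / [3];  Q = [1, 3, 4] / [2]
  Insert 7 (step 5): P = [1, 2, 7] / [3, 8];  Q = [1, 3, 4] / [2, 5]
  Insert 6 (step 6): P = [1, 2, 6] / [3, 7] / [8];  Q = [1, 3, 4] / [2, 5] / [6]
  Insert 4 (step 7): P = [1, 2, 4] / [3, 6] / [7] / [8];  Q = [1, 3, 4] / [2, 5] / [6] / [7]
  Insert 5 (step 8): P = [1, 2, 4, 5] / [3, 6] / [7] / [8];  Q = [1, 3, 4, 8] / [2, 5] / [6] / [7]
Final shape: (4, 2, 1, 1).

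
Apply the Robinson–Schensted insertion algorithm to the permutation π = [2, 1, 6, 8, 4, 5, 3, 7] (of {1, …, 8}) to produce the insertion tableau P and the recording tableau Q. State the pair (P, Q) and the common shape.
P = [1, 3, 5, 7] / [2, 4, 8] / [6];  Q = [1, 3, 4, 8] / [2, 5, 6] / [7];  common shape = (4, 3, 1)

Row-insert the values π_1, π_2, … into P one at a time, bumping the leftmost entry strictly greater than the inserted value down to the next row. The recording tableau Q records, in position (i, j), the step at which that cell was added to P.
  Insert 2 (step 1): P = [2];  Q = [1]
  Insert 1 (step 2): P = [1] / [2];  Q = [1] / [2]
  Insert 6 (step 3): P = [1, 6] / [2];  Q = [1, 3] / [2]
  Insert 8 (step 4): P = [1, 6, 8] / [2];  Q = [1, 3, 4] / [2]
  Insert 4 (step 5): P = [1, 4, 8] / [2, 6];  Q = [1, 3, 4] / [2, 5]
  Insert 5 (step 6): P = [1, 4, 5] / [2, 6, 8];  Q = [1, 3, 4] / [2, 5, 6]
  Insert 3 (step 7): P = [1, 3, 5] / [2, 4, 8] / [6];  Q = [1, 3, 4] / [2, 5, 6] / [7]
  Insert 7 (step 8): P = [1, 3, 5, 7] / [2, 4, 8] / [6];  Q = [1, 3, 4, 8] / [2, 5, 6] / [7]
Final shape: (4, 3, 1).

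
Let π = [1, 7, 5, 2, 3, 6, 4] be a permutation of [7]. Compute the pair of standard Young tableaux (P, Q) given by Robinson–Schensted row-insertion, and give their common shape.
P = [1, 2, 3, 4] / [5, 6] / [7];  Q = [1, 2, 5, 6] / [3, 7] / [4];  common shape = (4, 2, 1)

Row-insert the values π_1, π_2, … into P one at a time, bumping the leftmost entry strictly greater than the inserted value down to the next row. The recording tableau Q records, in position (i, j), the step at which that cell was added to P.
  Insert 1 (step 1): P = [1];  Q = [1]
  Insert 7 (step 2): P = [1, 7];  Q = [1, 2]
  Insert 5 (step 3): P = [1, 5] / [7];  Q = [1, 2] / [3]
  Insert 2 (step 4): P = [1, 2] / [5] / [7];  Q = [1, 2] / [3] / [4]
  Insert 3 (step 5): P = [1, 2, 3] / [5] / [7];  Q = [1, 2, 5] / [3] / [4]
  Insert 6 (step 6): P = [1, 2, 3, 6] / [5] / [7];  Q = [1, 2, 5, 6] / [3] / [4]
  Insert 4 (step 7): P = [1, 2, 3, 4] / [5, 6] / [7];  Q = [1, 2, 5, 6] / [3, 7] / [4]
Final shape: (4, 2, 1).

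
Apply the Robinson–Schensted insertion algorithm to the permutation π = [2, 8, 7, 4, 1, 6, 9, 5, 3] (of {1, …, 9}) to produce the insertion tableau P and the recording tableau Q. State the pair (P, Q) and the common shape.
P = [1, 3, 5, 9] / [2, 4] / [6] / [7] / [8];  Q = [1, 2, 6, 7] / [3, 8] / [4] / [5] / [9];  common shape = (4, 2, 1, 1, 1)

Row-insert the values π_1, π_2, … into P one at a time, bumping the leftmost entry strictly greater than the inserted value down to the next row. The recording tableau Q records, in position (i, j), the step at which that cell was added to P.
  Insert 2 (step 1): P = [2];  Q = [1]
  Insert 8 (step 2): P = [2, 8];  Q = [1, 2]
  Insert 7 (step 3): P = [2, 7] / [8];  Q = [1, 2] / [3]
  Insert 4 (step 4): P = [2, 4] / [7] / [8];  Q = [1, 2] / [3] / [4]
  Insert 1 (step 5): P = [1, 4] / [2] / [7] / [8];  Q = [1, 2] / [3] / [4] / [5]
  Insert 6 (step 6): P = [1, 4, 6] / [2] / [7] / [8];  Q = [1, 2, 6] / [3] / [4] / [5]
  Insert 9 (step 7): P = [1, 4, 6, 9] / [2] / [7] / [8];  Q = [1, 2, 6, 7] / [3] / [4] / [5]
  Insert 5 (step 8): P = [1, 4, 5, 9] / [2, 6] / [7] / [8];  Q = [1, 2, 6, 7] / [3, 8] / [4] / [5]
  Insert 3 (step 9): P = [1, 3, 5, 9] / [2, 4] / [6] / [7] / [8];  Q = [1, 2, 6, 7] / [3, 8] / [4] / [5] / [9]
Final shape: (4, 2, 1, 1, 1).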